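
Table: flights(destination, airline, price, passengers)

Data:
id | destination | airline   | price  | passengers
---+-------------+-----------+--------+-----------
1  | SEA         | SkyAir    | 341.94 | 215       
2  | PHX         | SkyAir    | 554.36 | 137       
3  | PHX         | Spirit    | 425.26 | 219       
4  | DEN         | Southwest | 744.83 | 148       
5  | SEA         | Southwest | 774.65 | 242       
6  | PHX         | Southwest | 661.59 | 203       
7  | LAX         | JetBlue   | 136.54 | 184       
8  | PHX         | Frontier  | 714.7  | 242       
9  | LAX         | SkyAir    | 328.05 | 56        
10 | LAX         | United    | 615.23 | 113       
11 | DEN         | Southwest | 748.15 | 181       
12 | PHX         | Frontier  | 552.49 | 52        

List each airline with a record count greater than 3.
SELECT airline, COUNT(*) as cnt
FROM flights
GROUP BY airline
HAVING COUNT(*) > 3

Result:
  Southwest: 4

Note: HAVING filters groups after aggregation, WHERE filters rows before.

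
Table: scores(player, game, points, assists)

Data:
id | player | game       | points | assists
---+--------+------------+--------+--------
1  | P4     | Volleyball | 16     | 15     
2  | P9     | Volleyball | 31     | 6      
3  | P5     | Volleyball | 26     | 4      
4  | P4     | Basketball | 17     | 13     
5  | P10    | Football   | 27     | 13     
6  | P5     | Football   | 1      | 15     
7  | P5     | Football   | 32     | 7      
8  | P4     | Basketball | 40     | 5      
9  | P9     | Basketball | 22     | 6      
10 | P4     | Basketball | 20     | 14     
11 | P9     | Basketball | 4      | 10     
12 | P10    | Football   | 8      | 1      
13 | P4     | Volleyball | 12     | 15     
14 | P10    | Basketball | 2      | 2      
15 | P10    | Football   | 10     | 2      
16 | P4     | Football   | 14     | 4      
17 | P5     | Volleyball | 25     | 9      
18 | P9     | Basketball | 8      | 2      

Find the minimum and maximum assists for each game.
SELECT game, MIN(assists), MAX(assists)
FROM scores
GROUP BY game

Result:
  Basketball: min=2, max=14
  Football: min=1, max=15
  Volleyball: min=4, max=15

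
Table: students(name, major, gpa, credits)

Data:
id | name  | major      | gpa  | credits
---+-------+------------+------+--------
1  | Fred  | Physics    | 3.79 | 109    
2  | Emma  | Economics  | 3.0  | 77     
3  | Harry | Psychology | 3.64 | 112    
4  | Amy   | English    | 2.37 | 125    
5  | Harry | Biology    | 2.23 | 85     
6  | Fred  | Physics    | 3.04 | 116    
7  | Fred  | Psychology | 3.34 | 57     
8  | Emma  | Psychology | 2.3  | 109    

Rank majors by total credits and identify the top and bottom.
SELECT major, SUM(credits)
FROM students
GROUP BY major
ORDER BY SUM(credits)

All groups:
  Economics: 77
  Biology: 85
  English: 125
  Physics: 225
  Psychology: 278

Highest: Psychology (278)
Lowest: Economics (77)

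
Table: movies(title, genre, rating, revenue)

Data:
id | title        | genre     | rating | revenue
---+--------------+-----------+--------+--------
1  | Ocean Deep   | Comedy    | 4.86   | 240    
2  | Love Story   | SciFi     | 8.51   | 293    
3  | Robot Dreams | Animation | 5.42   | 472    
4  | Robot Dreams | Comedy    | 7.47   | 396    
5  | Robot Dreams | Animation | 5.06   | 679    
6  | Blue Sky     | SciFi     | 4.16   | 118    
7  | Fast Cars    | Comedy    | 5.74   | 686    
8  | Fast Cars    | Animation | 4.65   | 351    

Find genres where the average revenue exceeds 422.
SELECT genre, AVG(revenue)
FROM movies
GROUP BY genre
HAVING AVG(revenue) > 422

Result:
  Animation: avg=500.67
  Comedy: avg=440.67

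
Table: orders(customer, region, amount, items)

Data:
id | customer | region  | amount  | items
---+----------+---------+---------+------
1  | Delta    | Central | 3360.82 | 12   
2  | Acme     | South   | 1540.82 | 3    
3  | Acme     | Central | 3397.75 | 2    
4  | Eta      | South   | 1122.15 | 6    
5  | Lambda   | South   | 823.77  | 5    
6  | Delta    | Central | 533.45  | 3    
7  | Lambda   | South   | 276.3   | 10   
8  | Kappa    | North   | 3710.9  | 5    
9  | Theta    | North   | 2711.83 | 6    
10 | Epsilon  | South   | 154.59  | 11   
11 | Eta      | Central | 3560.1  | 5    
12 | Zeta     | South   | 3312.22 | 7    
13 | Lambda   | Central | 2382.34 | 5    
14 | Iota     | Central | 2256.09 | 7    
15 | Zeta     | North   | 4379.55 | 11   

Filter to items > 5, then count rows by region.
SELECT region, COUNT(*)
FROM orders
WHERE items > 5
GROUP BY region

Note: WHERE filters rows before grouping.

Result:
  Central: 2
  North: 2
  South: 4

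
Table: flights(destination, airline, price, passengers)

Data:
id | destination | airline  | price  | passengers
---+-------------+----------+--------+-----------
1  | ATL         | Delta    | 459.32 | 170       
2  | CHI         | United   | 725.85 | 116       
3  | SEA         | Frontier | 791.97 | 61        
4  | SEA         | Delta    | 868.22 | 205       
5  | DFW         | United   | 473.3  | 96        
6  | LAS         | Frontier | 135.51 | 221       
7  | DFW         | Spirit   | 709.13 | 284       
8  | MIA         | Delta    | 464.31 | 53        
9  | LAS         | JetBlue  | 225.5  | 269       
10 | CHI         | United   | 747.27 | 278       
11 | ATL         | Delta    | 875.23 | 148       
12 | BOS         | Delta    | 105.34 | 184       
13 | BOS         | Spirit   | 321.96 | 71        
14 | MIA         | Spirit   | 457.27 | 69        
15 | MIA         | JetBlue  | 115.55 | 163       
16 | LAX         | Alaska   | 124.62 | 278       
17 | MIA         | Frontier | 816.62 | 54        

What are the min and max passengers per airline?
SELECT airline, MIN(passengers), MAX(passengers)
FROM flights
GROUP BY airline

Result:
  Alaska: min=278, max=278
  Delta: min=53, max=205
  Frontier: min=54, max=221
  JetBlue: min=163, max=269
  Spirit: min=69, max=284
  United: min=96, max=278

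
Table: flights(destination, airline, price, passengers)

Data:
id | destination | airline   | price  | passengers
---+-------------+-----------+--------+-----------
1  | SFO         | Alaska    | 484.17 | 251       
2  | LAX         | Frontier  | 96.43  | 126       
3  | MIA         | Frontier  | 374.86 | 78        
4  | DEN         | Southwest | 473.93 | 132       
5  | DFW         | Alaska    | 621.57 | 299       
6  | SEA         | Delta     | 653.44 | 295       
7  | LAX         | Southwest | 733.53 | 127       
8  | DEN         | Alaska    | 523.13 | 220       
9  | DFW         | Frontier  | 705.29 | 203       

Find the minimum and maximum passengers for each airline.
SELECT airline, MIN(passengers), MAX(passengers)
FROM flights
GROUP BY airline

Result:
  Alaska: min=220, max=299
  Delta: min=295, max=295
  Frontier: min=78, max=203
  Southwest: min=127, max=132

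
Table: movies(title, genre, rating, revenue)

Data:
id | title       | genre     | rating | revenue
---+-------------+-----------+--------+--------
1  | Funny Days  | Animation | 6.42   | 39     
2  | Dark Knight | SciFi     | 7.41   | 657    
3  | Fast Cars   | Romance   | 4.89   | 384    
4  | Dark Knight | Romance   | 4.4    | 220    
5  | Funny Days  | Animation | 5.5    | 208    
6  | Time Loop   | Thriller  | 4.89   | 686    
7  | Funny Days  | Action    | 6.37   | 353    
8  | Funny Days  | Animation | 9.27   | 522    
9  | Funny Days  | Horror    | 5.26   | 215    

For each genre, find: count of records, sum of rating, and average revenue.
SELECT genre,
       COUNT(*) as cnt,
       SUM(rating) as total_rating,
       AVG(revenue) as avg_revenue
FROM movies
GROUP BY genre

Result:
  Action: 1 records, 6.37 total rating, 353.00 avg revenue
  Animation: 3 records, 21.19 total rating, 256.33 avg revenue
  Horror: 1 records, 5.26 total rating, 215.00 avg revenue
  Romance: 2 records, 9.29 total rating, 302.00 avg revenue
  SciFi: 1 records, 7.41 total rating, 657.00 avg revenue
  Thriller: 1 records, 4.89 total rating, 686.00 avg revenue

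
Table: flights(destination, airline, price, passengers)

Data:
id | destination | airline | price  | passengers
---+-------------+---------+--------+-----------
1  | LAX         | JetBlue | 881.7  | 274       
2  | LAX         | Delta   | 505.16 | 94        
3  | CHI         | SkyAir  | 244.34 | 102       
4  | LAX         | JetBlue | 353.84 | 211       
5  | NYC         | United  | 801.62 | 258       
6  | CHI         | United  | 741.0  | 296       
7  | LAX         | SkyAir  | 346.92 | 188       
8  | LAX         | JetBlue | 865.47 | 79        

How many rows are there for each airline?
SELECT airline, COUNT(*) as count
FROM flights
GROUP BY airline

Result:
  Delta: 1
  JetBlue: 3
  SkyAir: 2
  United: 2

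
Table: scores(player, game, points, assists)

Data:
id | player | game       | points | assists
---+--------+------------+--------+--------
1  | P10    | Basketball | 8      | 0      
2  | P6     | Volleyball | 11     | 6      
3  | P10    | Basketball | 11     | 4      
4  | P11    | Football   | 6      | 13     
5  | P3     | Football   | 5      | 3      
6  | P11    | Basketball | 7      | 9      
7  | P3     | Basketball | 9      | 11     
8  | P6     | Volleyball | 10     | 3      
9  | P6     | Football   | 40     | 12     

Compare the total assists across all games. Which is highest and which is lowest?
SELECT game, SUM(assists)
FROM scores
GROUP BY game
ORDER BY SUM(assists)

All groups:
  Volleyball: 9
  Basketball: 24
  Football: 28

Highest: Football (28)
Lowest: Volleyball (9)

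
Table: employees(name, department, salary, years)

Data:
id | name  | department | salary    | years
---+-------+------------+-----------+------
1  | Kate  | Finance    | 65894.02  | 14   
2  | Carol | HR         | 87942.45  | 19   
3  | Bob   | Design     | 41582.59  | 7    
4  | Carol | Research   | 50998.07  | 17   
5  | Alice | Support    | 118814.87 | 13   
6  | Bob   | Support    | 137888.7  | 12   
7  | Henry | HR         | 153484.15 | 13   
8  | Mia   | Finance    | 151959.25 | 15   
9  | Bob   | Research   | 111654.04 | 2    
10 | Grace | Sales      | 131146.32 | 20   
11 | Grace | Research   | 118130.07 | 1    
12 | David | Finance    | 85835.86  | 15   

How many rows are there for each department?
SELECT department, COUNT(*) as count
FROM employees
GROUP BY department

Result:
  Design: 1
  Finance: 3
  HR: 2
  Research: 3
  Sales: 1
  Support: 2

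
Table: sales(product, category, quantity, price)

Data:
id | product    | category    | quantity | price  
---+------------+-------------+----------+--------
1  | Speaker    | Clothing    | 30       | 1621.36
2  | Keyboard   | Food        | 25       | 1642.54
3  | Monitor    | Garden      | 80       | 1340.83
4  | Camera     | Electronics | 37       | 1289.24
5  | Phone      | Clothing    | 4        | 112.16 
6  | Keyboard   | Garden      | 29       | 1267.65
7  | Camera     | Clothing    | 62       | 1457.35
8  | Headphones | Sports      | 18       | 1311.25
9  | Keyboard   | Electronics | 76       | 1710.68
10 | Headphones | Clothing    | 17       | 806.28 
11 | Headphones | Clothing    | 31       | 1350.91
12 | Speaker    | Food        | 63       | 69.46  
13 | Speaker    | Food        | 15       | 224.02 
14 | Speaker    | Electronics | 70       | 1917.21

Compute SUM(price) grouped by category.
SELECT category, SUM(price) as result
FROM sales
GROUP BY category

Result:
  Clothing: 5348.06
  Electronics: 4917.13
  Food: 1936.02
  Garden: 2608.48
  Sports: 1311.25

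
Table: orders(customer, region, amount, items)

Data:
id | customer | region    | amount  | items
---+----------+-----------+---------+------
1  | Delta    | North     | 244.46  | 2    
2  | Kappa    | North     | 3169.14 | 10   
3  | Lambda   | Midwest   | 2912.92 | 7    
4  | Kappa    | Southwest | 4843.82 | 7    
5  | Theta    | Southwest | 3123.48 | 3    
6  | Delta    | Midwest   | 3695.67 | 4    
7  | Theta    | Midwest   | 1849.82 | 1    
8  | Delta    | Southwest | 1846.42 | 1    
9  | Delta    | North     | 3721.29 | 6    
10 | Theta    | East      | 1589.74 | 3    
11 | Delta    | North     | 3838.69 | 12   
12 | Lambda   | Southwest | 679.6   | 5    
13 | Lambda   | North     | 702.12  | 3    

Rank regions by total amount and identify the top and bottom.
SELECT region, SUM(amount)
FROM orders
GROUP BY region
ORDER BY SUM(amount)

All groups:
  East: 1589.74
  Midwest: 8458.41
  Southwest: 10493.32
  North: 11675.70

Highest: North (11675.70)
Lowest: East (1589.74)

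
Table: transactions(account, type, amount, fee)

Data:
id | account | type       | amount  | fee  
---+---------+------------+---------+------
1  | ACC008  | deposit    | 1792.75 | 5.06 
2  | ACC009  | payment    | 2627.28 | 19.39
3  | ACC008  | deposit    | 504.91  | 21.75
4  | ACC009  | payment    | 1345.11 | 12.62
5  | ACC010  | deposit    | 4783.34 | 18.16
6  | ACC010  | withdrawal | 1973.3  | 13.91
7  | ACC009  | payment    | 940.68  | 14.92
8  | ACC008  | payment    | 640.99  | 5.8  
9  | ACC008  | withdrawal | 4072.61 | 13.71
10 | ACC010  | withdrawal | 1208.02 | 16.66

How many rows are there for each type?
SELECT type, COUNT(*) as count
FROM transactions
GROUP BY type

Result:
  deposit: 3
  payment: 4
  withdrawal: 3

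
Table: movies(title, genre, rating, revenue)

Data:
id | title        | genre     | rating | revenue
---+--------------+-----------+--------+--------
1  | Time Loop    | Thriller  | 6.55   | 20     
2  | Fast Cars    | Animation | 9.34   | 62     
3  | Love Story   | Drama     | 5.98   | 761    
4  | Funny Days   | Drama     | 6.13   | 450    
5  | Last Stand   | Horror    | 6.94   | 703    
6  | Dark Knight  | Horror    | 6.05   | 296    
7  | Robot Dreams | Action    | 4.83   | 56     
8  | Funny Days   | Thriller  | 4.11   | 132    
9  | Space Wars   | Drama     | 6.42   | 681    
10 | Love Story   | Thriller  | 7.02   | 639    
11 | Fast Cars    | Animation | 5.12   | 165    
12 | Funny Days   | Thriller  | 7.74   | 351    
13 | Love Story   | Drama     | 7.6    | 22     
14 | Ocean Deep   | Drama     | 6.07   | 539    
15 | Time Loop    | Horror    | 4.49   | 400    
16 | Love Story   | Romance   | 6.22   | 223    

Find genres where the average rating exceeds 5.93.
SELECT genre, AVG(rating)
FROM movies
GROUP BY genre
HAVING AVG(rating) > 5.93

Result:
  Animation: avg=7.23
  Drama: avg=6.44
  Romance: avg=6.22
  Thriller: avg=6.36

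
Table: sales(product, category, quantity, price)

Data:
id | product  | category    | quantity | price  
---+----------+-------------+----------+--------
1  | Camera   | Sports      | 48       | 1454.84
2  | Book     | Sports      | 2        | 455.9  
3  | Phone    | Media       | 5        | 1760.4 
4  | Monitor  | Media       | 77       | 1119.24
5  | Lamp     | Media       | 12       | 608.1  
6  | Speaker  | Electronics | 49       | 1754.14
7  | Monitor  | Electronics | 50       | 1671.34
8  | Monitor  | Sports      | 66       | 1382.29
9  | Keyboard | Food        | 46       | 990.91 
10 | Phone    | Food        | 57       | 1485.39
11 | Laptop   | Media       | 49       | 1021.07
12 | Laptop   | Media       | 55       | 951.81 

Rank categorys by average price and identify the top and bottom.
SELECT category, AVG(price)
FROM sales
GROUP BY category
ORDER BY AVG(price)

All groups:
  Media: 1092.12
  Sports: 1097.68
  Food: 1238.15
  Electronics: 1712.74

Highest: Electronics (1712.74)
Lowest: Media (1092.12)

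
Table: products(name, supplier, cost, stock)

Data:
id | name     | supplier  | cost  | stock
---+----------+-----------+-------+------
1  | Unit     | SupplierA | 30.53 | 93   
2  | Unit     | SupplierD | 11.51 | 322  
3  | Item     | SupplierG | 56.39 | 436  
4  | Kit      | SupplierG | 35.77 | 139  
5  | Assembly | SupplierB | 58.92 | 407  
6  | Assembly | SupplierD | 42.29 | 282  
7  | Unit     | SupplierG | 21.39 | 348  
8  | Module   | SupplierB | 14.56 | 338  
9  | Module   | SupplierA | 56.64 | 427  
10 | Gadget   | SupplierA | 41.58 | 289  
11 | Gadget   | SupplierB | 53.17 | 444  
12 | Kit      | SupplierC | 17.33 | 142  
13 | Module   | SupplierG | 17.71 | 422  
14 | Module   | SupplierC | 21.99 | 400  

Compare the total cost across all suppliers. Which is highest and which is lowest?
SELECT supplier, SUM(cost)
FROM products
GROUP BY supplier
ORDER BY SUM(cost)

All groups:
  SupplierC: 39.32
  SupplierD: 53.80
  SupplierB: 126.65
  SupplierA: 128.75
  SupplierG: 131.26

Highest: SupplierG (131.26)
Lowest: SupplierC (39.32)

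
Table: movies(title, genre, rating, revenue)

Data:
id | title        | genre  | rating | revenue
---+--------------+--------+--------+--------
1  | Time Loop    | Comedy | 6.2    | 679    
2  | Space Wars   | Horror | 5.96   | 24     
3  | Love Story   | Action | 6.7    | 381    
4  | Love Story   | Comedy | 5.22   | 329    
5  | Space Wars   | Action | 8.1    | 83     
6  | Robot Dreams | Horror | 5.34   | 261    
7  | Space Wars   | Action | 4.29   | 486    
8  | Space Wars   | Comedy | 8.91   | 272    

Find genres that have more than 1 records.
SELECT genre, COUNT(*) as cnt
FROM movies
GROUP BY genre
HAVING COUNT(*) > 1

Result:
  Action: 3
  Comedy: 3
  Horror: 2

Note: HAVING filters groups after aggregation, WHERE filters rows before.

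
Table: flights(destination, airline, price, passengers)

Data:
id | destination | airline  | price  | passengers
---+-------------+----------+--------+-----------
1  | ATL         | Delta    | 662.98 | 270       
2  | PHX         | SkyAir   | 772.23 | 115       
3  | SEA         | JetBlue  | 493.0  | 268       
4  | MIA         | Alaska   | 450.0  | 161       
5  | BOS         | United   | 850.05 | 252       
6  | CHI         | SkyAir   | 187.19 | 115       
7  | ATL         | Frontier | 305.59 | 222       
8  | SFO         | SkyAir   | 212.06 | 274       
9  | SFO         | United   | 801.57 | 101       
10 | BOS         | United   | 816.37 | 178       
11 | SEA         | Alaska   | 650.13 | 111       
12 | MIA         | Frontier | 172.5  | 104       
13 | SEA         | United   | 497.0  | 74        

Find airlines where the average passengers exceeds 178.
SELECT airline, AVG(passengers)
FROM flights
GROUP BY airline
HAVING AVG(passengers) > 178

Result:
  Delta: avg=270.00
  JetBlue: avg=268.00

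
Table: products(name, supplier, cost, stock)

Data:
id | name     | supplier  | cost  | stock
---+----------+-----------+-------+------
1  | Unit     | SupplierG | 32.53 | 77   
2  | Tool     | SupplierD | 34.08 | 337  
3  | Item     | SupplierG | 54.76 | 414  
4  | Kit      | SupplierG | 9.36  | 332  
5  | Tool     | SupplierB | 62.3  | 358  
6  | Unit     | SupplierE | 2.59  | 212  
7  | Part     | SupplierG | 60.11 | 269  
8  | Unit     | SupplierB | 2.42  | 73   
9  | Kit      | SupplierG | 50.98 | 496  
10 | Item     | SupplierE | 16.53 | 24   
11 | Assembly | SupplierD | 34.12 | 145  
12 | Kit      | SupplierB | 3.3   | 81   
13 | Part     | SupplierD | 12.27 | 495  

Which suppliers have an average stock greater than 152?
SELECT supplier, AVG(stock)
FROM products
GROUP BY supplier
HAVING AVG(stock) > 152

Result:
  SupplierB: avg=170.67
  SupplierD: avg=325.67
  SupplierG: avg=317.60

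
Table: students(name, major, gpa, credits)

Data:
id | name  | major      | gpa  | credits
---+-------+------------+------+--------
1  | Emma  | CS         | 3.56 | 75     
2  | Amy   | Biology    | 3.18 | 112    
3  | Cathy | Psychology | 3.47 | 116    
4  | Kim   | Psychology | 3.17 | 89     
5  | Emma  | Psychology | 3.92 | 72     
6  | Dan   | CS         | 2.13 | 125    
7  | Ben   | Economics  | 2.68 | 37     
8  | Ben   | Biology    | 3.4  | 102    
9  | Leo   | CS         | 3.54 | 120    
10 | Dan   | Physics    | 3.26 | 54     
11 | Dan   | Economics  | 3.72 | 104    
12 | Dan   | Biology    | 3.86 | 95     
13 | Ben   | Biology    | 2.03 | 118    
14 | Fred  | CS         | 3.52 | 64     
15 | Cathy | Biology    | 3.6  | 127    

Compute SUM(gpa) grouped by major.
SELECT major, SUM(gpa) as result
FROM students
GROUP BY major

Result:
  Biology: 16.07
  CS: 12.75
  Economics: 6.40
  Physics: 3.26
  Psychology: 10.56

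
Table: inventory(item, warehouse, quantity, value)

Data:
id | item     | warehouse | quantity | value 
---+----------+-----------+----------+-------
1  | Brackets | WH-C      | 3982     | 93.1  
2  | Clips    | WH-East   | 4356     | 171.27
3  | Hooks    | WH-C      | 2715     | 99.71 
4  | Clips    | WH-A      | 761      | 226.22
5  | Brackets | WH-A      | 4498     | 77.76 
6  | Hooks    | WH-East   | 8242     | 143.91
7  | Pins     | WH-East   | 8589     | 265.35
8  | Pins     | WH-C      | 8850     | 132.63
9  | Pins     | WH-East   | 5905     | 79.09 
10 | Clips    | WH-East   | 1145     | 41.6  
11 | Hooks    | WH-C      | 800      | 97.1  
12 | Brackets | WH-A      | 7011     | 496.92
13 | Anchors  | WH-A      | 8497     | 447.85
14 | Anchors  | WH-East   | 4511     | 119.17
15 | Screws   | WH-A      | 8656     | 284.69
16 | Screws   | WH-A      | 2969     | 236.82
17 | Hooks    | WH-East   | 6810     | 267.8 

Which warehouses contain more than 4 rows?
SELECT warehouse, COUNT(*) as cnt
FROM inventory
GROUP BY warehouse
HAVING COUNT(*) > 4

Result:
  WH-A: 6
  WH-East: 7

Note: HAVING filters groups after aggregation, WHERE filters rows before.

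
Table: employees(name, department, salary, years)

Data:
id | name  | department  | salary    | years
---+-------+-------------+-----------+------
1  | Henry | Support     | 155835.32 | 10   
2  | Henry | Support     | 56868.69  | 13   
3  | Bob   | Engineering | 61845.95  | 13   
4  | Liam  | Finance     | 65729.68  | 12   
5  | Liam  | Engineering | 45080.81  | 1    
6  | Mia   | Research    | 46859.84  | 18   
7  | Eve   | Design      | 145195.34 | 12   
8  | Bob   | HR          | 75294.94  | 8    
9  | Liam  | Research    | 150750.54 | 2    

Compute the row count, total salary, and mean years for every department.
SELECT department,
       COUNT(*) as cnt,
       SUM(salary) as total_salary,
       AVG(years) as avg_years
FROM employees
GROUP BY department

Result:
  Design: 1 records, 145195.34 total salary, 12.00 avg years
  Engineering: 2 records, 106926.76 total salary, 7.00 avg years
  Finance: 1 records, 65729.68 total salary, 12.00 avg years
  HR: 1 records, 75294.94 total salary, 8.00 avg years
  Research: 2 records, 197610.38 total salary, 10.00 avg years
  Support: 2 records, 212704.01 total salary, 11.50 avg years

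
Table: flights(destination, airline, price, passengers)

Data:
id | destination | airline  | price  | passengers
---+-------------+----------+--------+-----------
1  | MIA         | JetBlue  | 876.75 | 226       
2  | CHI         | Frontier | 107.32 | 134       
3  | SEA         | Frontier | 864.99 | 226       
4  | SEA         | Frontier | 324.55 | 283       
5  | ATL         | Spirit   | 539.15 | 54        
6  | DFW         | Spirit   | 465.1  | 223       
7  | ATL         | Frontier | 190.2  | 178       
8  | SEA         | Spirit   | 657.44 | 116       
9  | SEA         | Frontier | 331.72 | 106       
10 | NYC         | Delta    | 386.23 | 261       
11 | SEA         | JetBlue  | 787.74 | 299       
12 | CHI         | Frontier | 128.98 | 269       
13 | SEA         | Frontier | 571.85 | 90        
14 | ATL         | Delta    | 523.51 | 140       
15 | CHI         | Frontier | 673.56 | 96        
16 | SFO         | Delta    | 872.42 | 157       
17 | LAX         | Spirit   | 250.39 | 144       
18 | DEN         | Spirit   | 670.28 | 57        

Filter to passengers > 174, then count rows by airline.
SELECT airline, COUNT(*)
FROM flights
WHERE passengers > 174
GROUP BY airline

Note: WHERE filters rows before grouping.

Result:
  Delta: 1
  Frontier: 4
  JetBlue: 2
  Spirit: 1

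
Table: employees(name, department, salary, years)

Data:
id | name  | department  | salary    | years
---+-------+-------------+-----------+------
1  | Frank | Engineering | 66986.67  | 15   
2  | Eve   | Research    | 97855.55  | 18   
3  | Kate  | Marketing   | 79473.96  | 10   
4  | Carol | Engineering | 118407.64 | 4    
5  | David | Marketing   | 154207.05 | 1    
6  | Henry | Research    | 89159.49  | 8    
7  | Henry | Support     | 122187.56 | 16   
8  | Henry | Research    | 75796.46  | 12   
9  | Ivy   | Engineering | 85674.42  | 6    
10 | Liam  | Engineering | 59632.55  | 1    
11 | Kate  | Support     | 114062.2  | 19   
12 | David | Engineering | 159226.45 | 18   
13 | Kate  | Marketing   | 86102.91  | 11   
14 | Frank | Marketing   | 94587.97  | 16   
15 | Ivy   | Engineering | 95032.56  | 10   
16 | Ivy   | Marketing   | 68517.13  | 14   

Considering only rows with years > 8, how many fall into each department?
SELECT department, COUNT(*)
FROM employees
WHERE years > 8
GROUP BY department

Note: WHERE filters rows before grouping.

Result:
  Engineering: 3
  Marketing: 4
  Research: 2
  Support: 2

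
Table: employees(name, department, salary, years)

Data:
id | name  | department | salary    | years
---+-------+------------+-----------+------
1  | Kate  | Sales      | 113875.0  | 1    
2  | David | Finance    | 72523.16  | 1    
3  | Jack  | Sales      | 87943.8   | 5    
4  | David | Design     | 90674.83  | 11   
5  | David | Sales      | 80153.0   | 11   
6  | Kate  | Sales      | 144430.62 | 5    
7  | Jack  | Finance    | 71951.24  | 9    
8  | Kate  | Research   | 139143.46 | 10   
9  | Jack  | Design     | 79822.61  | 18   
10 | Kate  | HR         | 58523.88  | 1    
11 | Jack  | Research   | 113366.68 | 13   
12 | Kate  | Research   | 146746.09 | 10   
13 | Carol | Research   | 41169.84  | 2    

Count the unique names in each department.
SELECT department, COUNT(DISTINCT name)
FROM employees
GROUP BY department

Result:
  Design: 2 distinct
  Finance: 2 distinct
  HR: 1 distinct
  Research: 3 distinct
  Sales: 3 distinct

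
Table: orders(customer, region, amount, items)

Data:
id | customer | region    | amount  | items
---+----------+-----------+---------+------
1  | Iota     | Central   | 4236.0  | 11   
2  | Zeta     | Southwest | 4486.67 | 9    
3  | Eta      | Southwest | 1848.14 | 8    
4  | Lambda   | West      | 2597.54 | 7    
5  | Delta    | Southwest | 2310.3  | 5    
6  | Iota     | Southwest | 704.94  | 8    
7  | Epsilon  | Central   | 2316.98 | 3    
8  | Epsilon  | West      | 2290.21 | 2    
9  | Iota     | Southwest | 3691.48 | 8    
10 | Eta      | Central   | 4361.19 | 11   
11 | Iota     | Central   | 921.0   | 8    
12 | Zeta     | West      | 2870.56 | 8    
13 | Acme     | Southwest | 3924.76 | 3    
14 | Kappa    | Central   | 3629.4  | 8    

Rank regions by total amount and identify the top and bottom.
SELECT region, SUM(amount)
FROM orders
GROUP BY region
ORDER BY SUM(amount)

All groups:
  West: 7758.31
  Central: 15464.57
  Southwest: 16966.29

Highest: Southwest (16966.29)
Lowest: West (7758.31)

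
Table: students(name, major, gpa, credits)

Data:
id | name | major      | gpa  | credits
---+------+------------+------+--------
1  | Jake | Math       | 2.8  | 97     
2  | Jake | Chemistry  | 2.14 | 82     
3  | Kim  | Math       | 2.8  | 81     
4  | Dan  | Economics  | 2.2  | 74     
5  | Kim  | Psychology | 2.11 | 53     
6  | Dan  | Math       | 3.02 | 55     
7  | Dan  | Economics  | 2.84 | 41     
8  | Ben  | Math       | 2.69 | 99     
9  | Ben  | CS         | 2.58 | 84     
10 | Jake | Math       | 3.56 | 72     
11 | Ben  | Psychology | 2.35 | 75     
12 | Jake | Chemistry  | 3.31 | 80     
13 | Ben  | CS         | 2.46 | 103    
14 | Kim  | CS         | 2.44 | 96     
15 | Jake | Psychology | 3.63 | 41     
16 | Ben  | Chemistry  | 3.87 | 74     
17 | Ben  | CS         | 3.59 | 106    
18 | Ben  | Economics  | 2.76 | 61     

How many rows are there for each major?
SELECT major, COUNT(*) as count
FROM students
GROUP BY major

Result:
  CS: 4
  Chemistry: 3
  Economics: 3
  Math: 5
  Psychology: 3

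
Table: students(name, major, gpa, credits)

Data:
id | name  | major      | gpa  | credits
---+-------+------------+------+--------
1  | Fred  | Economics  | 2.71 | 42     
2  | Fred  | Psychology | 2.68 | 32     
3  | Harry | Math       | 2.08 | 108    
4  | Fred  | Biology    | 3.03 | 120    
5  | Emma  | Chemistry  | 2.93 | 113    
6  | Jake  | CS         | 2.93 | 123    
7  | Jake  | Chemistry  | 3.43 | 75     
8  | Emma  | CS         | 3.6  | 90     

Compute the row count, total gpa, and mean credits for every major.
SELECT major,
       COUNT(*) as cnt,
       SUM(gpa) as total_gpa,
       AVG(credits) as avg_credits
FROM students
GROUP BY major

Result:
  Biology: 1 records, 3.03 total gpa, 120.00 avg credits
  CS: 2 records, 6.53 total gpa, 106.50 avg credits
  Chemistry: 2 records, 6.36 total gpa, 94.00 avg credits
  Economics: 1 records, 2.71 total gpa, 42.00 avg credits
  Math: 1 records, 2.08 total gpa, 108.00 avg credits
  Psychology: 1 records, 2.68 total gpa, 32.00 avg credits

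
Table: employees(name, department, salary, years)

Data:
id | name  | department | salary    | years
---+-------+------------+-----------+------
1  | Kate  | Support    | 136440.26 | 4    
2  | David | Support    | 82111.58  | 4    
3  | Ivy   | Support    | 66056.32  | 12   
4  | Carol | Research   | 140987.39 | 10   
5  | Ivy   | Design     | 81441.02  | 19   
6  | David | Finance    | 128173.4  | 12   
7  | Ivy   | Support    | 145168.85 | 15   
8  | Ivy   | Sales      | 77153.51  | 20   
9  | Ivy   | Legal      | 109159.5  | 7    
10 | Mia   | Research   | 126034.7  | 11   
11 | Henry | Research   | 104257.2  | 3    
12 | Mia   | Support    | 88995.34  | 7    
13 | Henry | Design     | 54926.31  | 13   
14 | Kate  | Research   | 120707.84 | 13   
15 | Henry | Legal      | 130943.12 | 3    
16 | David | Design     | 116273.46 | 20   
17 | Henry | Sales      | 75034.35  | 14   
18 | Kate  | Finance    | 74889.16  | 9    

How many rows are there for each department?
SELECT department, COUNT(*) as count
FROM employees
GROUP BY department

Result:
  Design: 3
  Finance: 2
  Legal: 2
  Research: 4
  Sales: 2
  Support: 5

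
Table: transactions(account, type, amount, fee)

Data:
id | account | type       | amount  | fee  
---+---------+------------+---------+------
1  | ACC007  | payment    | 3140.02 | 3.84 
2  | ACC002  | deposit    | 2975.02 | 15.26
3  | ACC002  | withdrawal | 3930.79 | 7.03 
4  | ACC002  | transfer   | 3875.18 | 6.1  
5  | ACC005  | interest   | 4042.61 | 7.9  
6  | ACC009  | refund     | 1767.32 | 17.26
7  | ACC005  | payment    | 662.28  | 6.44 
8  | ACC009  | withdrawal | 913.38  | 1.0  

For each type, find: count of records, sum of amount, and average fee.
SELECT type,
       COUNT(*) as cnt,
       SUM(amount) as total_amount,
       AVG(fee) as avg_fee
FROM transactions
GROUP BY type

Result:
  deposit: 1 records, 2975.02 total amount, 15.26 avg fee
  interest: 1 records, 4042.61 total amount, 7.90 avg fee
  payment: 2 records, 3802.30 total amount, 5.14 avg fee
  refund: 1 records, 1767.32 total amount, 17.26 avg fee
  transfer: 1 records, 3875.18 total amount, 6.10 avg fee
  withdrawal: 2 records, 4844.17 total amount, 4.02 avg fee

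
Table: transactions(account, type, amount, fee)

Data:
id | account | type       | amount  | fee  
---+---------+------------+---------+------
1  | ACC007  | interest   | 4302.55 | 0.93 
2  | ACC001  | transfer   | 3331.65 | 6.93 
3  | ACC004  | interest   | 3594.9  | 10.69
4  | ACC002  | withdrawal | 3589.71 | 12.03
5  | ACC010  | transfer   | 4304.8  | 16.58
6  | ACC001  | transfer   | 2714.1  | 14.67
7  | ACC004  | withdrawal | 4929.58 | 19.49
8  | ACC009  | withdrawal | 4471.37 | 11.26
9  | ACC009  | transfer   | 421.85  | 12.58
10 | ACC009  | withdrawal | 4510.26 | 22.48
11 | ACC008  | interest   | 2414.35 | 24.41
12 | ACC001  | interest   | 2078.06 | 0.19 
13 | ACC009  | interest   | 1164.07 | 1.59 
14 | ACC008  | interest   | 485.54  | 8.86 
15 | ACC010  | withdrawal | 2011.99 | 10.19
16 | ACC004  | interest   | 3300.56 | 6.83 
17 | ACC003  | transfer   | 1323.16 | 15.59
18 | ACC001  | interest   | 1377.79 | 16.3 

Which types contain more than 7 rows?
SELECT type, COUNT(*) as cnt
FROM transactions
GROUP BY type
HAVING COUNT(*) > 7

Result:
  interest: 8

Note: HAVING filters groups after aggregation, WHERE filters rows before.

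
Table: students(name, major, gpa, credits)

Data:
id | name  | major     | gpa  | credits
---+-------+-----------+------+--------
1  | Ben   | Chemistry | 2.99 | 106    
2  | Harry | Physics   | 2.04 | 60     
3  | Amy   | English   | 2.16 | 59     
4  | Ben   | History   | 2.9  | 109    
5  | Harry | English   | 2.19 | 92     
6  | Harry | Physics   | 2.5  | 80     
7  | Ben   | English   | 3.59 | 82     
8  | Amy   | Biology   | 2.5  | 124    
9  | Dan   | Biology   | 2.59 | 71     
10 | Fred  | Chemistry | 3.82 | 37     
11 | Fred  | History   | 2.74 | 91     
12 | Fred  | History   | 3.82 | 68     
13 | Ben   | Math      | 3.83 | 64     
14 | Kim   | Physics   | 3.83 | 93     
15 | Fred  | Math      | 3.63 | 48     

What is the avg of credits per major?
SELECT major, AVG(credits) as result
FROM students
GROUP BY major

Result:
  Biology: 97.50
  Chemistry: 71.50
  English: 77.67
  History: 89.33
  Math: 56.00
  Physics: 77.67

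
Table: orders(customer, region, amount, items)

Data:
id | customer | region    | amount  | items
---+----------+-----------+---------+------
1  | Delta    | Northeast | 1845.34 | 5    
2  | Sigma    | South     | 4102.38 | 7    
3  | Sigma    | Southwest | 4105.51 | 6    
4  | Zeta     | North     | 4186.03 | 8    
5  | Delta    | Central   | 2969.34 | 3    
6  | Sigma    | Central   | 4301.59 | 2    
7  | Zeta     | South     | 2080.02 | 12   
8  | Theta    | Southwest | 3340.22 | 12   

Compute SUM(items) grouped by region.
SELECT region, SUM(items) as result
FROM orders
GROUP BY region

Result:
  Central: 5
  North: 8
  Northeast: 5
  South: 19
  Southwest: 18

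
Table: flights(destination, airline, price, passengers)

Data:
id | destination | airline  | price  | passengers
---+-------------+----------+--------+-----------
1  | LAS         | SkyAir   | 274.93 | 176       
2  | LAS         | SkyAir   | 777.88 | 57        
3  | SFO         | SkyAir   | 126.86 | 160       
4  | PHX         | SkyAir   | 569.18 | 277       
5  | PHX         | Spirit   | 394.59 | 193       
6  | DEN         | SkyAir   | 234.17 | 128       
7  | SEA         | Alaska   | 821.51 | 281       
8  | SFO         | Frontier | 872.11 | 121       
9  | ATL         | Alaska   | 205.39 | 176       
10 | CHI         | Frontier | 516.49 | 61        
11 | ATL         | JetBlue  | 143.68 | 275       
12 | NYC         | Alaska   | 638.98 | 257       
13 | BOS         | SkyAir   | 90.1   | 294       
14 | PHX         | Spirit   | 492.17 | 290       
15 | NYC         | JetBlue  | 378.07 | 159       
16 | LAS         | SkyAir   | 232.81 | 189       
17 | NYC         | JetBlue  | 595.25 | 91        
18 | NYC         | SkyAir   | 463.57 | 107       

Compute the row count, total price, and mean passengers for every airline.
SELECT airline,
       COUNT(*) as cnt,
       SUM(price) as total_price,
       AVG(passengers) as avg_passengers
FROM flights
GROUP BY airline

Result:
  Alaska: 3 records, 1665.88 total price, 238.00 avg passengers
  Frontier: 2 records, 1388.60 total price, 91.00 avg passengers
  JetBlue: 3 records, 1117.00 total price, 175.00 avg passengers
  SkyAir: 8 records, 2769.50 total price, 173.50 avg passengers
  Spirit: 2 records, 886.76 total price, 241.50 avg passengers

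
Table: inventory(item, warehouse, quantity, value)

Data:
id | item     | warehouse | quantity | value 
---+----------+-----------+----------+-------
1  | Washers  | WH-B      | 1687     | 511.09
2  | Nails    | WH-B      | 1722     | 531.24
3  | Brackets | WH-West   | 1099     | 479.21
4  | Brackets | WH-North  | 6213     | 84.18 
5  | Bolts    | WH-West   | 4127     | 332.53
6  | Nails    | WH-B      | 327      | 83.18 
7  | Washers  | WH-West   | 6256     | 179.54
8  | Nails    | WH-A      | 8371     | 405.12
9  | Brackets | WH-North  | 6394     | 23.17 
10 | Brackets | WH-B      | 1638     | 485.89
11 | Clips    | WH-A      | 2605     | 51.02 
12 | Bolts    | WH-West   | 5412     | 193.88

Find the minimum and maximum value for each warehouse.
SELECT warehouse, MIN(value), MAX(value)
FROM inventory
GROUP BY warehouse

Result:
  WH-A: min=51.02, max=405.12
  WH-B: min=83.18, max=531.24
  WH-North: min=23.17, max=84.18
  WH-West: min=179.54, max=479.21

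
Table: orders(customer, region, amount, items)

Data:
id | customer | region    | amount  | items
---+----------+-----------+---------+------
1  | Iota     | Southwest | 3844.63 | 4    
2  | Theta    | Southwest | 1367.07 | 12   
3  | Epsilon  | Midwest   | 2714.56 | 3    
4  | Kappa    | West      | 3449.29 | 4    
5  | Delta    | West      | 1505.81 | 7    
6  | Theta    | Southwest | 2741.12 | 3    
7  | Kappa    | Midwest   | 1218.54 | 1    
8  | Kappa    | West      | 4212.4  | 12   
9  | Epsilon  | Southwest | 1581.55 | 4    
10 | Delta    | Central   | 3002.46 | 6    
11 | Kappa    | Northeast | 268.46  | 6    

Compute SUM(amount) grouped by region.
SELECT region, SUM(amount) as result
FROM orders
GROUP BY region

Result:
  Central: 3002.46
  Midwest: 3933.10
  Northeast: 268.46
  Southwest: 9534.37
  West: 9167.50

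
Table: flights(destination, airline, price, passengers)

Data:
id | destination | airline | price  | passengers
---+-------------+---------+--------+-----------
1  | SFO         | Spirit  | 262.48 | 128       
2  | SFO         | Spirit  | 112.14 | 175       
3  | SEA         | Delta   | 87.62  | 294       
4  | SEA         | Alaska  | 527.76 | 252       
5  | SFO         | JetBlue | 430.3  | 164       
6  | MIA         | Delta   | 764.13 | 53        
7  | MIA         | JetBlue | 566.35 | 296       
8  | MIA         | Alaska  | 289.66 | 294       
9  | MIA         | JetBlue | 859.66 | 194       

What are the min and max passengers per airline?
SELECT airline, MIN(passengers), MAX(passengers)
FROM flights
GROUP BY airline

Result:
  Alaska: min=252, max=294
  Delta: min=53, max=294
  JetBlue: min=164, max=296
  Spirit: min=128, max=175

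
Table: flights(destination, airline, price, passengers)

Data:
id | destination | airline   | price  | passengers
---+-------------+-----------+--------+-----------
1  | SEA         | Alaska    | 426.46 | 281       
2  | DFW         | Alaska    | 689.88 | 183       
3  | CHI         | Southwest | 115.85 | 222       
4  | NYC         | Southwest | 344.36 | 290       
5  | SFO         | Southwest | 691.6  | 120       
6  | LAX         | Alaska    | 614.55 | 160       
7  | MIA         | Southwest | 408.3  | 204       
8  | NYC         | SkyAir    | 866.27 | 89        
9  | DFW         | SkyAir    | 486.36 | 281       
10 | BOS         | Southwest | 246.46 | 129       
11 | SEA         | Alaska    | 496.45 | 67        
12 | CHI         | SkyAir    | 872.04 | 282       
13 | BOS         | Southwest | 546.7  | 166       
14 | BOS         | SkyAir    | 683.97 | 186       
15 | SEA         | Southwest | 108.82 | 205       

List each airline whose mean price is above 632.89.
SELECT airline, AVG(price)
FROM flights
GROUP BY airline
HAVING AVG(price) > 632.89

Result:
  SkyAir: avg=727.16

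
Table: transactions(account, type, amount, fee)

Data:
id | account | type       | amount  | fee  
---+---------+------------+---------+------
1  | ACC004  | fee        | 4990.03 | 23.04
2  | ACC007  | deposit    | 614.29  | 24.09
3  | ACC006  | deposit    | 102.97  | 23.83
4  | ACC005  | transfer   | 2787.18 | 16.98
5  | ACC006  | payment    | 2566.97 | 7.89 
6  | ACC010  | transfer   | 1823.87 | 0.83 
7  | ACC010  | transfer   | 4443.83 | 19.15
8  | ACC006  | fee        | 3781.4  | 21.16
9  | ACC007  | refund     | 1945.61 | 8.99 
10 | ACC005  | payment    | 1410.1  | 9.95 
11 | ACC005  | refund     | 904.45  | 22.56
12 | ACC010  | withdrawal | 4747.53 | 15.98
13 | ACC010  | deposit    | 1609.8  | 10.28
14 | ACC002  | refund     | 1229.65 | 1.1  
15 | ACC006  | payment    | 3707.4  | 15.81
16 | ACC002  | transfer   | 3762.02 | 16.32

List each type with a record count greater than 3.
SELECT type, COUNT(*) as cnt
FROM transactions
GROUP BY type
HAVING COUNT(*) > 3

Result:
  transfer: 4

Note: HAVING filters groups after aggregation, WHERE filters rows before.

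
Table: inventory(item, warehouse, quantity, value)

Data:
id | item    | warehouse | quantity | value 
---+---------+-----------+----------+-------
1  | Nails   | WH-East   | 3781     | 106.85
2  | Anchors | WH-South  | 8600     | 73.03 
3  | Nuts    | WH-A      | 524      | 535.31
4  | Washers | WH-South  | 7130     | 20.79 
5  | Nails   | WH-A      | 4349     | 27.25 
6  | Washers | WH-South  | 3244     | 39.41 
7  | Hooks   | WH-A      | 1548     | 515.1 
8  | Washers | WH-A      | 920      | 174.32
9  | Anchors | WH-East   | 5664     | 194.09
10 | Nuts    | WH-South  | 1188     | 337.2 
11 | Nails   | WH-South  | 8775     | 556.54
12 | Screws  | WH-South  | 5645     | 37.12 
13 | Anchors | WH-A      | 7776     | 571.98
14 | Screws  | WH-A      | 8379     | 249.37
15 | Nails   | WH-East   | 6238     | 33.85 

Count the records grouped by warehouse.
SELECT warehouse, COUNT(*) as count
FROM inventory
GROUP BY warehouse

Result:
  WH-A: 6
  WH-East: 3
  WH-South: 6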